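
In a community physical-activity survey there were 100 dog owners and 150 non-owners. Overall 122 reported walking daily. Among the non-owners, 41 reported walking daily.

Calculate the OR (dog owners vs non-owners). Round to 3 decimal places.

11.334

dog owners with the outcome: 122 − 41 = 81
dog owners without the outcome: 100 − 81 = 19
non-owners without the outcome: 150 − 41 = 109
OR = (81 × 109) / (19 × 41) = 8829/779 ≈ 11.334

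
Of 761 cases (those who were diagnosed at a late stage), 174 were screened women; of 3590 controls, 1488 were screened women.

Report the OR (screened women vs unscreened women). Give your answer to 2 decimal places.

OR ≈ 0.42

odds, screened women = 174/1488 = 0.1169
odds, unscreened women = 587/2102 = 0.2793
OR = 0.1169 / 0.2793 = 0.42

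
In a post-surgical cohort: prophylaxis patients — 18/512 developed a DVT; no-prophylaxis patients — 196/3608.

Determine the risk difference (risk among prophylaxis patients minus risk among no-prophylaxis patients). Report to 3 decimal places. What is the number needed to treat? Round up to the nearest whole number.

risk, prophylaxis patients = 18/512 = 0.03516
risk, no-prophylaxis patients = 196/3608 = 0.05432
risk difference = 0.03516 − 0.05432 = -0.019
absolute risk difference = 0.019167
1 / 0.019167 = 52.173 → round up → 53

RD = -0.019; NNT = 53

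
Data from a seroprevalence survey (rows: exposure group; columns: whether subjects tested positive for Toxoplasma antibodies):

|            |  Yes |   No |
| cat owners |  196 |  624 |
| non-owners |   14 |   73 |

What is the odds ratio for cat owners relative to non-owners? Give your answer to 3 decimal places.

OR = (196 × 73) / (624 × 14) = 14308/8736 ≈ 1.638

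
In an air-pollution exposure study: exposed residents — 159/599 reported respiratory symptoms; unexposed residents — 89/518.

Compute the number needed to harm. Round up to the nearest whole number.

risk, exposed residents = 159/599 = 0.265442
risk, unexposed residents = 89/518 = 0.171815
absolute risk difference = 0.093628
1 / 0.093628 = 10.681 → round up → 11

11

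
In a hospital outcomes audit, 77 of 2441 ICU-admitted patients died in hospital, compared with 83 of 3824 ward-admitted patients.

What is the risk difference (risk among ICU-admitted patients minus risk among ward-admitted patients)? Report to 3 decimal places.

risk, ICU-admitted patients = 77/2441 = 0.03154
risk, ward-admitted patients = 83/3824 = 0.02171
risk difference = 0.03154 − 0.02171 = 0.010

0.010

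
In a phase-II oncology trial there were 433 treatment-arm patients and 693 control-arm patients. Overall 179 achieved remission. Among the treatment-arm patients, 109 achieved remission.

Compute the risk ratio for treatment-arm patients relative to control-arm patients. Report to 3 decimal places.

treatment-arm patients without the outcome: 433 − 109 = 324
control-arm patients with the outcome: 179 − 109 = 70
control-arm patients without the outcome: 693 − 70 = 623
risk, treatment-arm patients = 109/433 = 0.2517
risk, control-arm patients = 70/693 = 0.1010
RR = 0.2517 / 0.1010 = 2.492

RR: 2.492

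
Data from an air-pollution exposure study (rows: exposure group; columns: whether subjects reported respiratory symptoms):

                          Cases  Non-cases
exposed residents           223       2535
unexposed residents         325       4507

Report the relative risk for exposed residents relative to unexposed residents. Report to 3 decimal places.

risk, exposed residents = 223/2758 = 0.0809
risk, unexposed residents = 325/4832 = 0.0673
RR = 0.0809 / 0.0673 = 1.202

1.202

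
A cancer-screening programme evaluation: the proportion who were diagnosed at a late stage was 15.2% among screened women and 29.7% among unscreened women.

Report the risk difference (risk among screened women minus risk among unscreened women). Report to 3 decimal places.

risk difference = 0.1520 − 0.2970 = -0.145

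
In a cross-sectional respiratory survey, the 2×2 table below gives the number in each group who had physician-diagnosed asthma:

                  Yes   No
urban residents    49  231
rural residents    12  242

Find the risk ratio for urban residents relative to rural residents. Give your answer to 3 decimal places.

risk, urban residents = 49/280 = 0.17500
risk, rural residents = 12/254 = 0.04724
RR = 0.17500 / 0.04724 = 3.704

RR ≈ 3.704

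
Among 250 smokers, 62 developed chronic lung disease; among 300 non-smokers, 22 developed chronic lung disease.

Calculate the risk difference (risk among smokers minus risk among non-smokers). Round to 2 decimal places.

RD ≈ 0.17

risk, smokers = 62/250 = 0.2480
risk, non-smokers = 22/300 = 0.0733
risk difference = 0.2480 − 0.0733 = 0.17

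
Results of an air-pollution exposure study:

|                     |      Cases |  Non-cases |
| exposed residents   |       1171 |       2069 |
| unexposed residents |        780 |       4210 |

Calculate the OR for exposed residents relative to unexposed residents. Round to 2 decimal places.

odds, exposed residents = 1171/2069 = 0.5660
odds, unexposed residents = 780/4210 = 0.1853
OR = 0.5660 / 0.1853 = 3.05

OR = 3.05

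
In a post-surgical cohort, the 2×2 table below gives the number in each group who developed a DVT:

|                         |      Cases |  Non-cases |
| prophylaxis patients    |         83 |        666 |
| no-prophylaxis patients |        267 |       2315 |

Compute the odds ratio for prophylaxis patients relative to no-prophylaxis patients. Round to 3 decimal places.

odds, prophylaxis patients = 83/666 = 0.1246
odds, no-prophylaxis patients = 267/2315 = 0.1153
OR = 0.1246 / 0.1153 = 1.081

1.081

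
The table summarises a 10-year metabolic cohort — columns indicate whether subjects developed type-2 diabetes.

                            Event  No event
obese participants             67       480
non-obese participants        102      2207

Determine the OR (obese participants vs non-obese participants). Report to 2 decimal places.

OR = (67 × 2207) / (480 × 102) = 147869/48960 ≈ 3.02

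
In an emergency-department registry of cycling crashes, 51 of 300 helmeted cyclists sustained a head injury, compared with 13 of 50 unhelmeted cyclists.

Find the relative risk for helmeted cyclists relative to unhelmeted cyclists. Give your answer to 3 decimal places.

risk, helmeted cyclists = 51/300 = 0.1700
risk, unhelmeted cyclists = 13/50 = 0.2600
RR = 0.1700 / 0.2600 = 0.654

RR = 0.654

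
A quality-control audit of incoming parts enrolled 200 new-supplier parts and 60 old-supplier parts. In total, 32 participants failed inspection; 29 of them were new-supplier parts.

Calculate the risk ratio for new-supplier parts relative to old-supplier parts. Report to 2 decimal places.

RR: 2.90

new-supplier parts without the outcome: 200 − 29 = 171
old-supplier parts with the outcome: 32 − 29 = 3
old-supplier parts without the outcome: 60 − 3 = 57
risk, new-supplier parts = 29/200 = 0.1450
risk, old-supplier parts = 3/60 = 0.0500
RR = 0.1450 / 0.0500 = 2.90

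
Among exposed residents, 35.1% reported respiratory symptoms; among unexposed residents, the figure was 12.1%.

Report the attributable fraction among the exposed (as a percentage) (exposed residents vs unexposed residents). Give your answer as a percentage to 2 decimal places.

AR% = (0.3510 − 0.1210) / 0.3510 = 0.6553 → 65.53%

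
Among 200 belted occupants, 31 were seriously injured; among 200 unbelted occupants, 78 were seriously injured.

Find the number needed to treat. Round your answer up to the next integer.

risk, belted occupants = 31/200 = 0.155000
risk, unbelted occupants = 78/200 = 0.390000
absolute risk difference = 0.235000
1 / 0.235000 = 4.255 → round up → 5

NNT ≈ 5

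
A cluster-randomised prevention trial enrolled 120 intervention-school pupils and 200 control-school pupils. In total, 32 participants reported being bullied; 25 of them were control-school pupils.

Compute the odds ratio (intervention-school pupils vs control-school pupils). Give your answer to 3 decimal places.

intervention-school pupils with the outcome: 32 − 25 = 7
intervention-school pupils without the outcome: 120 − 7 = 113
control-school pupils without the outcome: 200 − 25 = 175
OR = (7 × 175) / (113 × 25) = 1225/2825 ≈ 0.434

OR ≈ 0.434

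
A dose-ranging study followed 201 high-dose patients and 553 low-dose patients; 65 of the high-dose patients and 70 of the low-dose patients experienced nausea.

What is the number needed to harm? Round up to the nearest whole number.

risk, high-dose patients = 65/201 = 0.323383
risk, low-dose patients = 70/553 = 0.126582
absolute risk difference = 0.196801
1 / 0.196801 = 5.081 → round up → 6

6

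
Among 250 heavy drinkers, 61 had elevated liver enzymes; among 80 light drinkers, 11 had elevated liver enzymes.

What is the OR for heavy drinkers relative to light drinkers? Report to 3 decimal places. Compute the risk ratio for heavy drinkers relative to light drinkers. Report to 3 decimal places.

OR = (61 × 69) / (189 × 11) = 4209/2079 ≈ 2.025
risk, heavy drinkers = 61/250 = 0.2440
risk, light drinkers = 11/80 = 0.1375
RR = 0.2440 / 0.1375 = 1.775

OR = 2.025; RR = 1.775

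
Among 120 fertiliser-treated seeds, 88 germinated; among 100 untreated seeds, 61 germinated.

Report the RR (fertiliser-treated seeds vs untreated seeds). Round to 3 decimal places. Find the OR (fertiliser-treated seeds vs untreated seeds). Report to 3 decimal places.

risk, fertiliser-treated seeds = 88/120 = 0.7333
risk, untreated seeds = 61/100 = 0.6100
RR = 0.7333 / 0.6100 = 1.202
odds, fertiliser-treated seeds = 88/32 = 2.7500
odds, untreated seeds = 61/39 = 1.5641
OR = 2.7500 / 1.5641 = 1.758

RR = 1.202; OR = 1.758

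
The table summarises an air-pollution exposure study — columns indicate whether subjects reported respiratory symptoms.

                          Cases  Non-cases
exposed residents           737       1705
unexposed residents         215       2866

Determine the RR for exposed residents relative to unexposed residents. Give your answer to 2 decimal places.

risk, exposed residents = 737/2442 = 0.3018
risk, unexposed residents = 215/3081 = 0.0698
RR = 0.3018 / 0.0698 = 4.32

RR ≈ 4.32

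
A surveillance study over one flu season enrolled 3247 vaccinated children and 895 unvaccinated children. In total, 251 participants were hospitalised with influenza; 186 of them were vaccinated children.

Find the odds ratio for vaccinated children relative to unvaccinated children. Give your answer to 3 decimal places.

OR = 0.776

vaccinated children without the outcome: 3247 − 186 = 3061
unvaccinated children with the outcome: 251 − 186 = 65
unvaccinated children without the outcome: 895 − 65 = 830
OR = (186 × 830) / (3061 × 65) = 154380/198965 ≈ 0.776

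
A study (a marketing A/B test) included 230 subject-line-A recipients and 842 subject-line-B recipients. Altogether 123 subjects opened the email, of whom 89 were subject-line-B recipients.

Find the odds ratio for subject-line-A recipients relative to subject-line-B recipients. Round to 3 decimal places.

subject-line-A recipients with the outcome: 123 − 89 = 34
subject-line-A recipients without the outcome: 230 − 34 = 196
subject-line-B recipients without the outcome: 842 − 89 = 753
odds, subject-line-A recipients = 34/196 = 0.1735
odds, subject-line-B recipients = 89/753 = 0.1182
OR = 0.1735 / 0.1182 = 1.468

OR = 1.468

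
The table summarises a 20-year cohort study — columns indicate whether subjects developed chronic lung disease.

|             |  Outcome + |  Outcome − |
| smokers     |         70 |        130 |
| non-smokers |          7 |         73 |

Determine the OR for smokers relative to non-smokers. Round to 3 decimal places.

OR = (70 × 73) / (130 × 7) = 5110/910 ≈ 5.615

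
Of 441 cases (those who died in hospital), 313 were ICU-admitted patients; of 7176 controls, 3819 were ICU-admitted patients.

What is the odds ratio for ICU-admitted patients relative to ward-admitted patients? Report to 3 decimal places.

OR = (313 × 3357) / (3819 × 128) = 1050741/488832 ≈ 2.149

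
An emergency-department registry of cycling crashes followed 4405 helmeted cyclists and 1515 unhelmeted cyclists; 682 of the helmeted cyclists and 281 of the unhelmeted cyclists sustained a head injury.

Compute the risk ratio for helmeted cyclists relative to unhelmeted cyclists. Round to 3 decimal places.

0.835

risk, helmeted cyclists = 682/4405 = 0.1548
risk, unhelmeted cyclists = 281/1515 = 0.1855
RR = 0.1548 / 0.1855 = 0.835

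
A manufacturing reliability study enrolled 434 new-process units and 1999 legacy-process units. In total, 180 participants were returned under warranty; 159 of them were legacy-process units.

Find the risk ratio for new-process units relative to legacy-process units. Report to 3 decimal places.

RR: 0.608

new-process units with the outcome: 180 − 159 = 21
new-process units without the outcome: 434 − 21 = 413
legacy-process units without the outcome: 1999 − 159 = 1840
risk, new-process units = 21/434 = 0.04839
risk, legacy-process units = 159/1999 = 0.07954
RR = 0.04839 / 0.07954 = 0.608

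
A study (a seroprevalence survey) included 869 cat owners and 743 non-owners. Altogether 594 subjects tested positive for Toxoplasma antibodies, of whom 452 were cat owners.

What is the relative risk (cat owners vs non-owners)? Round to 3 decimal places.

RR ≈ 2.722

cat owners without the outcome: 869 − 452 = 417
non-owners with the outcome: 594 − 452 = 142
non-owners without the outcome: 743 − 142 = 601
risk, cat owners = 452/869 = 0.5201
risk, non-owners = 142/743 = 0.1911
RR = 0.5201 / 0.1911 = 2.722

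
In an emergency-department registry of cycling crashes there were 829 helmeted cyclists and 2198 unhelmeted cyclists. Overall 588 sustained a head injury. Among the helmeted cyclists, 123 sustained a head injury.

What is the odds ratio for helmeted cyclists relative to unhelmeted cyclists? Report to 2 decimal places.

helmeted cyclists without the outcome: 829 − 123 = 706
unhelmeted cyclists with the outcome: 588 − 123 = 465
unhelmeted cyclists without the outcome: 2198 − 465 = 1733
OR = (123 × 1733) / (706 × 465) = 213159/328290 ≈ 0.65

0.65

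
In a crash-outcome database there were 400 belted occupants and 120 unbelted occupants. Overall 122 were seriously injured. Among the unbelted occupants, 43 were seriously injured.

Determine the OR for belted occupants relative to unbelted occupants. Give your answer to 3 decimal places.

belted occupants with the outcome: 122 − 43 = 79
belted occupants without the outcome: 400 − 79 = 321
unbelted occupants without the outcome: 120 − 43 = 77
odds, belted occupants = 79/321 = 0.2461
odds, unbelted occupants = 43/77 = 0.5584
OR = 0.2461 / 0.5584 = 0.441

0.441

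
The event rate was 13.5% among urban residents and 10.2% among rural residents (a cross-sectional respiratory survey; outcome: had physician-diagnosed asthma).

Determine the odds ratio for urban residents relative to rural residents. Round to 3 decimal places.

odds, urban residents = 0.1350/0.8650 = 0.1561
odds, rural residents = 0.1020/0.8980 = 0.1136
OR = 0.1561 / 0.1136 = 1.374

OR: 1.374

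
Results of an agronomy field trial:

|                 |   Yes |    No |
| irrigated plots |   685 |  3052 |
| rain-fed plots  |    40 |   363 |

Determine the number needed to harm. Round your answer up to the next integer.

risk, irrigated plots = 685/3737 = 0.183302
risk, rain-fed plots = 40/403 = 0.099256
absolute risk difference = 0.084047
1 / 0.084047 = 11.898 → round up → 12

NNH: 12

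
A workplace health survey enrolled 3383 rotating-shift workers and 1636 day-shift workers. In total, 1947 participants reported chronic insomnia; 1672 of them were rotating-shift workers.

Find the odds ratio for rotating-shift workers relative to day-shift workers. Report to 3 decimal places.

4.836

rotating-shift workers without the outcome: 3383 − 1672 = 1711
day-shift workers with the outcome: 1947 − 1672 = 275
day-shift workers without the outcome: 1636 − 275 = 1361
OR = (1672 × 1361) / (1711 × 275) = 2275592/470525 ≈ 4.836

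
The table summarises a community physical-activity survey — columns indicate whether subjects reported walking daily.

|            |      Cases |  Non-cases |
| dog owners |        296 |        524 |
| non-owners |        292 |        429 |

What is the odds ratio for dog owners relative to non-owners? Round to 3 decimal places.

OR = (296 × 429) / (524 × 292) = 126984/153008 ≈ 0.830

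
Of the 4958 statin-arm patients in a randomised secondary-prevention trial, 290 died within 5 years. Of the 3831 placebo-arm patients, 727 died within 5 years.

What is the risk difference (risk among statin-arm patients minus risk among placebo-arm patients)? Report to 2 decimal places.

risk, statin-arm patients = 290/4958 = 0.0585
risk, placebo-arm patients = 727/3831 = 0.1898
risk difference = 0.0585 − 0.1898 = -0.13

-0.13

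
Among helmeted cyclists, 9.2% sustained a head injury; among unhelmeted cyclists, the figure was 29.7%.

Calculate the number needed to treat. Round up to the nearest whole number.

absolute risk difference = 0.205000
1 / 0.205000 = 4.878 → round up → 5

5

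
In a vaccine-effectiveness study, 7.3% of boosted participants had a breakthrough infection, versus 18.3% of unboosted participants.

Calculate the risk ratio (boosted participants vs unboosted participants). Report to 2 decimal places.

RR = 0.0730 / 0.1830 = 0.40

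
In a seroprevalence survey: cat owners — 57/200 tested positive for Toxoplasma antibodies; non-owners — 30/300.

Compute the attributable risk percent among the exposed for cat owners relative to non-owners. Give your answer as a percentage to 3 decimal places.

64.912%

risk, cat owners = 57/200 = 0.2850
risk, non-owners = 30/300 = 0.1000
AR% = (0.2850 − 0.1000) / 0.2850 = 0.6491 → 64.912%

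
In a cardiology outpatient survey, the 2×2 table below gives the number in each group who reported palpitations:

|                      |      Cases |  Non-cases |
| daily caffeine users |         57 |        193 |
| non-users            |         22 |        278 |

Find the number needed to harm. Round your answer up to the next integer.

risk, daily caffeine users = 57/250 = 0.228000
risk, non-users = 22/300 = 0.073333
absolute risk difference = 0.154667
1 / 0.154667 = 6.466 → round up → 7

7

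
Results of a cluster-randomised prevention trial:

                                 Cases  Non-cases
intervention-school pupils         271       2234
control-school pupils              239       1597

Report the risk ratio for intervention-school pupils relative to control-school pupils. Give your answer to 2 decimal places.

RR = 0.83

risk, intervention-school pupils = 271/2505 = 0.1082
risk, control-school pupils = 239/1836 = 0.1302
RR = 0.1082 / 0.1302 = 0.83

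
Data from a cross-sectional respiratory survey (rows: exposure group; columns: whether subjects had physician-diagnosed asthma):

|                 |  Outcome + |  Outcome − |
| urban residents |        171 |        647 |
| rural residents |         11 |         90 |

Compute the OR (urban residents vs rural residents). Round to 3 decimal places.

OR = (171 × 90) / (647 × 11) = 15390/7117 ≈ 2.162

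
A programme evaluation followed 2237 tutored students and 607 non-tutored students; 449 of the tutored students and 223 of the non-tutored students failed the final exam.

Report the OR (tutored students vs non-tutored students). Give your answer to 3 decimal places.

OR = (449 × 384) / (1788 × 223) = 172416/398724 ≈ 0.432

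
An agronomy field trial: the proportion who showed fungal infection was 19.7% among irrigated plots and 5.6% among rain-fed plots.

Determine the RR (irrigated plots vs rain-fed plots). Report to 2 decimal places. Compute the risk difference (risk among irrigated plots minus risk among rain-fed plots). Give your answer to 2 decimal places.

RR = 0.1970 / 0.0560 = 3.52
risk difference = 0.1970 − 0.0560 = 0.14

RR = 3.52; RD = 0.14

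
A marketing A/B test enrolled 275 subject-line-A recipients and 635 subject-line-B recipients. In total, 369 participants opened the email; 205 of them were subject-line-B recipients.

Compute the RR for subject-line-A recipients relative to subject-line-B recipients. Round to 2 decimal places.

subject-line-A recipients with the outcome: 369 − 205 = 164
subject-line-A recipients without the outcome: 275 − 164 = 111
subject-line-B recipients without the outcome: 635 − 205 = 430
risk, subject-line-A recipients = 164/275 = 0.5964
risk, subject-line-B recipients = 205/635 = 0.3228
RR = 0.5964 / 0.3228 = 1.85

RR: 1.85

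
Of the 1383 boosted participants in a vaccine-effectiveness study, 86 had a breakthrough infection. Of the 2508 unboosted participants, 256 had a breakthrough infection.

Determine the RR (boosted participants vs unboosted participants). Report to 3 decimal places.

risk, boosted participants = 86/1383 = 0.0622
risk, unboosted participants = 256/2508 = 0.1021
RR = 0.0622 / 0.1021 = 0.609

RR: 0.609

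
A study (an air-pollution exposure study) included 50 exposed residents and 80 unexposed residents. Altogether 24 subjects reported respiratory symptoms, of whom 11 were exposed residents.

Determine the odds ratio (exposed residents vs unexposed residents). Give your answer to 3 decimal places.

1.454

exposed residents without the outcome: 50 − 11 = 39
unexposed residents with the outcome: 24 − 11 = 13
unexposed residents without the outcome: 80 − 13 = 67
odds, exposed residents = 11/39 = 0.2821
odds, unexposed residents = 13/67 = 0.1940
OR = 0.2821 / 0.1940 = 1.454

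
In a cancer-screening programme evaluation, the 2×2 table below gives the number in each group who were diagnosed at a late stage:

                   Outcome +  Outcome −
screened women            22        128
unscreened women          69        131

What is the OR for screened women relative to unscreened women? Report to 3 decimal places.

odds, screened women = 22/128 = 0.1719
odds, unscreened women = 69/131 = 0.5267
OR = 0.1719 / 0.5267 = 0.326

0.326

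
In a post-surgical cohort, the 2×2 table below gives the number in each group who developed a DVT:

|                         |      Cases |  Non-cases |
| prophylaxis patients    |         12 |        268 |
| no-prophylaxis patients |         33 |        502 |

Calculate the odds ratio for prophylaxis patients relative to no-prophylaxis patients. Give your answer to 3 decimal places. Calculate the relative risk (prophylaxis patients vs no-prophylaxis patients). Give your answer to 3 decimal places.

OR = (12 × 502) / (268 × 33) = 6024/8844 ≈ 0.681
risk, prophylaxis patients = 12/280 = 0.04286
risk, no-prophylaxis patients = 33/535 = 0.06168
RR = 0.04286 / 0.06168 = 0.695

OR = 0.681; RR = 0.695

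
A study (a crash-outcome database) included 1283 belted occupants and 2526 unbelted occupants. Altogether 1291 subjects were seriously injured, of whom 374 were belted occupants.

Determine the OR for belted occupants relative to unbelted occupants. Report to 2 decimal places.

belted occupants without the outcome: 1283 − 374 = 909
unbelted occupants with the outcome: 1291 − 374 = 917
unbelted occupants without the outcome: 2526 − 917 = 1609
OR = (374 × 1609) / (909 × 917) = 601766/833553 ≈ 0.72

OR: 0.72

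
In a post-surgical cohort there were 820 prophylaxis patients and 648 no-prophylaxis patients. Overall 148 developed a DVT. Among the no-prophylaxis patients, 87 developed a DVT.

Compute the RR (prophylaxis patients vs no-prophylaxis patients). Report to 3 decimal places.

RR ≈ 0.554

prophylaxis patients with the outcome: 148 − 87 = 61
prophylaxis patients without the outcome: 820 − 61 = 759
no-prophylaxis patients without the outcome: 648 − 87 = 561
risk, prophylaxis patients = 61/820 = 0.0744
risk, no-prophylaxis patients = 87/648 = 0.1343
RR = 0.0744 / 0.1343 = 0.554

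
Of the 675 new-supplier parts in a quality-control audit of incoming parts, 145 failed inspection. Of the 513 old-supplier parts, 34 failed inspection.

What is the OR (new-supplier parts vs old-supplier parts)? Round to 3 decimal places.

OR = (145 × 479) / (530 × 34) = 69455/18020 ≈ 3.854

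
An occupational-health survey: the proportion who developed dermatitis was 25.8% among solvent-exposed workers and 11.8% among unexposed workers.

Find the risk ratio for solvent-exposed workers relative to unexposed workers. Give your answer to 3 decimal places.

RR = 0.2580 / 0.1180 = 2.186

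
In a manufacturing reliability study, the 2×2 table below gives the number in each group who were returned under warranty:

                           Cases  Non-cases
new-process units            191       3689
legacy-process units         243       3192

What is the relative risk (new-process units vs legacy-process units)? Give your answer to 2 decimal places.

risk, new-process units = 191/3880 = 0.04923
risk, legacy-process units = 243/3435 = 0.07074
RR = 0.04923 / 0.07074 = 0.70

0.70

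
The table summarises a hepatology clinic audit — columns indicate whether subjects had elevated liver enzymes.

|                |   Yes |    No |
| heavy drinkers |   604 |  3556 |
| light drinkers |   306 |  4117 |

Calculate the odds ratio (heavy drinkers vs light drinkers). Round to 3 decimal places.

OR = (604 × 4117) / (3556 × 306) = 2486668/1088136 ≈ 2.285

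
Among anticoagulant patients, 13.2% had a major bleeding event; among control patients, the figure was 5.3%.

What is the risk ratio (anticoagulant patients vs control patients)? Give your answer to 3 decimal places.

RR = 0.1320 / 0.0530 = 2.491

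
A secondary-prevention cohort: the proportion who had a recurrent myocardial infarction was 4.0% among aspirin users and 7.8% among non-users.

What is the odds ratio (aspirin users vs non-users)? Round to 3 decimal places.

odds, aspirin users = 0.04000/0.96000 = 0.04167
odds, non-users = 0.07800/0.92200 = 0.08460
OR = 0.04167 / 0.08460 = 0.493

0.493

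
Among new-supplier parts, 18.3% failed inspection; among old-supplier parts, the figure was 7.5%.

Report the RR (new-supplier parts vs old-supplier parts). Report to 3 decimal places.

RR = 0.1830 / 0.0750 = 2.440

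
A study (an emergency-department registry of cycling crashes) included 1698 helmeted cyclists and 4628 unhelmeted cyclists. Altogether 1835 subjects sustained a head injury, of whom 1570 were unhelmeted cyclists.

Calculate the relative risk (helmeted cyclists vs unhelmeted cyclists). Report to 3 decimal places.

helmeted cyclists with the outcome: 1835 − 1570 = 265
helmeted cyclists without the outcome: 1698 − 265 = 1433
unhelmeted cyclists without the outcome: 4628 − 1570 = 3058
risk, helmeted cyclists = 265/1698 = 0.1561
risk, unhelmeted cyclists = 1570/4628 = 0.3392
RR = 0.1561 / 0.3392 = 0.460

RR = 0.460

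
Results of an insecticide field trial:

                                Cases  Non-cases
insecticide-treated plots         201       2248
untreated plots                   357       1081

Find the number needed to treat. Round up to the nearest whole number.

NNT = 7

risk, insecticide-treated plots = 201/2449 = 0.082074
risk, untreated plots = 357/1438 = 0.248261
absolute risk difference = 0.166187
1 / 0.166187 = 6.017 → round up → 7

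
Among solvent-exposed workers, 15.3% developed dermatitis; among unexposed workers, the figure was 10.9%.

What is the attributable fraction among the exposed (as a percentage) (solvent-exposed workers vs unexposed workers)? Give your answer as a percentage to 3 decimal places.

AR% = (0.1530 − 0.1090) / 0.1530 = 0.2876 → 28.758%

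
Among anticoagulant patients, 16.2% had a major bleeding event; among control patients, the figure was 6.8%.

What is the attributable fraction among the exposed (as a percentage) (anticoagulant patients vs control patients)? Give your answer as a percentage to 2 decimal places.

AR% = (0.1620 − 0.0680) / 0.1620 = 0.5802 → 58.02%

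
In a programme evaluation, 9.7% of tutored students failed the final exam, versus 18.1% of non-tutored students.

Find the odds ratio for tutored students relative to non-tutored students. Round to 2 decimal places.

OR: 0.49

odds, tutored students = 0.0970/0.9030 = 0.1074
odds, non-tutored students = 0.1810/0.8190 = 0.2210
OR = 0.1074 / 0.2210 = 0.49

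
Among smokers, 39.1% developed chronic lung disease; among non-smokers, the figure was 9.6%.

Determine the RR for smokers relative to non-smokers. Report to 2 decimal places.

RR = 0.3910 / 0.0960 = 4.07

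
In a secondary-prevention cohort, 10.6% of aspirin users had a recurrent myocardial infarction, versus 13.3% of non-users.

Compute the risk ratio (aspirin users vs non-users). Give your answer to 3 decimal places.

RR = 0.1060 / 0.1330 = 0.797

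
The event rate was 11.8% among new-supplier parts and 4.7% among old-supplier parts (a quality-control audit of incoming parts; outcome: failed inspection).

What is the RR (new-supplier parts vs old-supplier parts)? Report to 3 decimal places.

RR = 0.11800 / 0.04700 = 2.511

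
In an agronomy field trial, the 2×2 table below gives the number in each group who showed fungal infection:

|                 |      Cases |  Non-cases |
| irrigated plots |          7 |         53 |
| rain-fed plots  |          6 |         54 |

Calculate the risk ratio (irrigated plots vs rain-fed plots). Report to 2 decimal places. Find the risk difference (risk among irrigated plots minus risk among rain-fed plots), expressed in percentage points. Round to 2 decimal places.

risk, irrigated plots = 7/60 = 0.1167
risk, rain-fed plots = 6/60 = 0.1000
RR = 0.1167 / 0.1000 = 1.17
risk difference = 0.1167 − 0.1000 = 0.0167 → 1.67 percentage points

RR = 1.17; RD = 1.67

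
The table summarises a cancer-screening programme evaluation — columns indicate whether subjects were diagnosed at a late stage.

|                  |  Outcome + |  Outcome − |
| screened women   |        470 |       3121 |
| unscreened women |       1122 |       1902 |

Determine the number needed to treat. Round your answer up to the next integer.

NNT ≈ 5

risk, screened women = 470/3591 = 0.130883
risk, unscreened women = 1122/3024 = 0.371032
absolute risk difference = 0.240149
1 / 0.240149 = 4.164 → round up → 5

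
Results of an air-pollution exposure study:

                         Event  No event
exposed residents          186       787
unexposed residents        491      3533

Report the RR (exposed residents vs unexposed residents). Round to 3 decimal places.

1.567

risk, exposed residents = 186/973 = 0.1912
risk, unexposed residents = 491/4024 = 0.1220
RR = 0.1912 / 0.1220 = 1.567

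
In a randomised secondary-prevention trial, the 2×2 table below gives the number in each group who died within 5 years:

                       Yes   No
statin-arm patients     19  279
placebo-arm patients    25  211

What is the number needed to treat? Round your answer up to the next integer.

NNT: 24

risk, statin-arm patients = 19/298 = 0.063758
risk, placebo-arm patients = 25/236 = 0.105932
absolute risk difference = 0.042174
1 / 0.042174 = 23.711 → round up → 24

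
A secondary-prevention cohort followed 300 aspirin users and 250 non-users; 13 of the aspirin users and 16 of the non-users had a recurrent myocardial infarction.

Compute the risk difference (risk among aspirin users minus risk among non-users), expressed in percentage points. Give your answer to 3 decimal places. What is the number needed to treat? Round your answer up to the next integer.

RD = -2.067; NNT = 49

risk, aspirin users = 13/300 = 0.04333
risk, non-users = 16/250 = 0.06400
risk difference = 0.04333 − 0.06400 = -0.02067 → -2.067 percentage points
absolute risk difference = 0.020667
1 / 0.020667 = 48.386 → round up → 49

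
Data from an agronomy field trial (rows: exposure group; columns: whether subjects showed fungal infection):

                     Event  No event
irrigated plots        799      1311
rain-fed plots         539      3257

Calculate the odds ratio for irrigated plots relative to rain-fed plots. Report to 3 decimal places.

OR = (799 × 3257) / (1311 × 539) = 2602343/706629 ≈ 3.683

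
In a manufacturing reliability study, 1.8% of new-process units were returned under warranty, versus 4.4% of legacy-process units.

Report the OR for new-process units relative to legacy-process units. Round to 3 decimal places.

odds, new-process units = 0.01800/0.98200 = 0.01833
odds, legacy-process units = 0.04400/0.95600 = 0.04603
OR = 0.01833 / 0.04603 = 0.398

OR: 0.398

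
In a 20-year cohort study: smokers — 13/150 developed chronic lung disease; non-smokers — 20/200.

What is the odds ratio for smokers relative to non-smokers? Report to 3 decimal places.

odds, smokers = 13/137 = 0.0949
odds, non-smokers = 20/180 = 0.1111
OR = 0.0949 / 0.1111 = 0.854

0.854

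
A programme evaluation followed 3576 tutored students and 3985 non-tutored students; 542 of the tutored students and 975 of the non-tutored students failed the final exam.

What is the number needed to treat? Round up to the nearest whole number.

risk, tutored students = 542/3576 = 0.151566
risk, non-tutored students = 975/3985 = 0.244668
absolute risk difference = 0.093102
1 / 0.093102 = 10.741 → round up → 11

NNT = 11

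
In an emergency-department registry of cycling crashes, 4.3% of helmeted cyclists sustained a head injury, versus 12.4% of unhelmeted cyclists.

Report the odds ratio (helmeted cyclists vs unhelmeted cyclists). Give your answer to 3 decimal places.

odds, helmeted cyclists = 0.04300/0.95700 = 0.04493
odds, unhelmeted cyclists = 0.12400/0.87600 = 0.14155
OR = 0.04493 / 0.14155 = 0.317

0.317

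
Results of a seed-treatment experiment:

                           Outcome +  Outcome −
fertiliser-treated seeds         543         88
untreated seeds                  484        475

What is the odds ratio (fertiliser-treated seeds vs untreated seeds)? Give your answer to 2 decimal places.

OR = (543 × 475) / (88 × 484) = 257925/42592 ≈ 6.06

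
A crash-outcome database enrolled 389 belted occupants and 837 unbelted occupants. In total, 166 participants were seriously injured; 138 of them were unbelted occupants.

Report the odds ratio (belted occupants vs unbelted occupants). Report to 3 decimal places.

belted occupants with the outcome: 166 − 138 = 28
belted occupants without the outcome: 389 − 28 = 361
unbelted occupants without the outcome: 837 − 138 = 699
OR = (28 × 699) / (361 × 138) = 19572/49818 ≈ 0.393

OR ≈ 0.393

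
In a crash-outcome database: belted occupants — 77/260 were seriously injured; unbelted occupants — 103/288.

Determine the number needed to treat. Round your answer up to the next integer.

risk, belted occupants = 77/260 = 0.296154
risk, unbelted occupants = 103/288 = 0.357639
absolute risk difference = 0.061485
1 / 0.061485 = 16.264 → round up → 17

NNT ≈ 17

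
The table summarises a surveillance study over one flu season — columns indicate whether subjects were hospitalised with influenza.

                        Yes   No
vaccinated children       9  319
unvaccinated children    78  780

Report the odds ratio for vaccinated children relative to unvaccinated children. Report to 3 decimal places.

OR ≈ 0.282

odds, vaccinated children = 9/319 = 0.02821
odds, unvaccinated children = 78/780 = 0.10000
OR = 0.02821 / 0.10000 = 0.282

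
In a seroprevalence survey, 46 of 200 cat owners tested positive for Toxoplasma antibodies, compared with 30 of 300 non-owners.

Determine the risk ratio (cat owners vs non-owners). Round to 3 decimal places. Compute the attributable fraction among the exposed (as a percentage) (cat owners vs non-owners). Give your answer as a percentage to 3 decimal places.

risk, cat owners = 46/200 = 0.2300
risk, non-owners = 30/300 = 0.1000
RR = 0.2300 / 0.1000 = 2.300
AR% = (0.2300 − 0.1000) / 0.2300 = 0.5652 → 56.522%

RR = 2.300; AR% = 56.522%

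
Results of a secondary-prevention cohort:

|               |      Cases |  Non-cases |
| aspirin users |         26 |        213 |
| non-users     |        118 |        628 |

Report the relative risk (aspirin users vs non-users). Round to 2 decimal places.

RR = 0.69

risk, aspirin users = 26/239 = 0.1088
risk, non-users = 118/746 = 0.1582
RR = 0.1088 / 0.1582 = 0.69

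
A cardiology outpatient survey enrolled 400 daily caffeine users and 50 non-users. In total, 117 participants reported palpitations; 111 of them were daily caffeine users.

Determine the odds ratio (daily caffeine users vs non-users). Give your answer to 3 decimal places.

daily caffeine users without the outcome: 400 − 111 = 289
non-users with the outcome: 117 − 111 = 6
non-users without the outcome: 50 − 6 = 44
OR = (111 × 44) / (289 × 6) = 4884/1734 ≈ 2.817

2.817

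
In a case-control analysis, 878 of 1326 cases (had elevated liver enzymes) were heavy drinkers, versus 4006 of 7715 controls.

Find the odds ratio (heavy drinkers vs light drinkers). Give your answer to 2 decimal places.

OR = (878 × 3709) / (4006 × 448) = 3256502/1794688 ≈ 1.81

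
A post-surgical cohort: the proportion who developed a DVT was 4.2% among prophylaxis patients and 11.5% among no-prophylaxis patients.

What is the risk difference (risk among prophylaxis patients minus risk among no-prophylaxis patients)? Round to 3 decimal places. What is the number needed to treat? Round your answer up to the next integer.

RD = -0.073; NNT = 14

risk difference = 0.04200 − 0.11500 = -0.073
absolute risk difference = 0.073000
1 / 0.073000 = 13.699 → round up → 14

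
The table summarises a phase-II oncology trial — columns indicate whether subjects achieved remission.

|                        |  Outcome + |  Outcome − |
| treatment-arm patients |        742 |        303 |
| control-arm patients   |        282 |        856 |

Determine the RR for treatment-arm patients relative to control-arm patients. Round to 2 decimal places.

2.87

risk, treatment-arm patients = 742/1045 = 0.7100
risk, control-arm patients = 282/1138 = 0.2478
RR = 0.7100 / 0.2478 = 2.87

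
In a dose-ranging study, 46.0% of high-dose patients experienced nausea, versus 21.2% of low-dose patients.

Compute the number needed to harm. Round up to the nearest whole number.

5

absolute risk difference = 0.248000
1 / 0.248000 = 4.032 → round up → 5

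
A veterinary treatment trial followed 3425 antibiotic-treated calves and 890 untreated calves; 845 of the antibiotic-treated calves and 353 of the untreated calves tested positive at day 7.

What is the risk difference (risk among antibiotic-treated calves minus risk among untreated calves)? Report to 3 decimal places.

RD ≈ -0.150

risk, antibiotic-treated calves = 845/3425 = 0.2467
risk, untreated calves = 353/890 = 0.3966
risk difference = 0.2467 − 0.3966 = -0.150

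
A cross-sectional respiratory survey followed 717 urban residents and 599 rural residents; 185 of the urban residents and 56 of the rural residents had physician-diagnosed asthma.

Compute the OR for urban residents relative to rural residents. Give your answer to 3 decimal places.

OR = (185 × 543) / (532 × 56) = 100455/29792 ≈ 3.372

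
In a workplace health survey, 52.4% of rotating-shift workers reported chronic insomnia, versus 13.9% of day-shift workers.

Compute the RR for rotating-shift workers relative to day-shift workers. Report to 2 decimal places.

RR = 0.5240 / 0.1390 = 3.77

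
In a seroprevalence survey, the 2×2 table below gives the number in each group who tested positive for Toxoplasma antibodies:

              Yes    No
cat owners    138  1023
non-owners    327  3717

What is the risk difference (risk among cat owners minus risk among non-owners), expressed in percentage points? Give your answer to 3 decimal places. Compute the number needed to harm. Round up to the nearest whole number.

RD = 3.800; NNH = 27

risk, cat owners = 138/1161 = 0.1189
risk, non-owners = 327/4044 = 0.0809
risk difference = 0.1189 − 0.0809 = 0.0380 → 3.800 percentage points
absolute risk difference = 0.038003
1 / 0.038003 = 26.314 → round up → 27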